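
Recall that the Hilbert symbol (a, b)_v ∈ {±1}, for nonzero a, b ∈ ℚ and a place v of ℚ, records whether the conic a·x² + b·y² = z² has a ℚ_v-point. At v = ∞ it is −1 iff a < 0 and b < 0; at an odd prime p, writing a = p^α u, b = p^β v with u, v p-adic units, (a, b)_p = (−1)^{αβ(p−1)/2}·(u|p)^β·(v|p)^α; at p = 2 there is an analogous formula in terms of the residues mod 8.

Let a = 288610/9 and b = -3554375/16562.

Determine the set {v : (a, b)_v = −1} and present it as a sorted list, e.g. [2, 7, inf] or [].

Mod squares: a ≡ 5890, b ≡ -94. Check v ∈ {∞, 2, 3, 5, 7, 11, 13, 19, 31, 47}.
v=∞: 5890 > 0 and -94 < 0  ⇒  (a,b)_∞ = +1.
v=31: a=31^1·(≡8), b=31^0·(≡30) mod 31; (8|31)=+1, (30|31)=-1; (−1)^{1·0·15}·(+1)^0·(-1)^1 = -1.
v=3: a=3^-2·(≡1), b=3^0·(≡2) mod 3; (1|3)=+1, (2|3)=-1; (−1)^{-2·0·1}·(+1)^0·(-1)^-2 = +1.
v=5: a=5^1·(≡3), b=5^4·(≡4) mod 5; (3|5)=-1, (4|5)=+1; (−1)^{1·4·2}·(-1)^4·(+1)^1 = +1.
v=13: a=13^0·(≡4), b=13^-2·(≡1) mod 13; (4|13)=+1, (1|13)=+1; (−1)^{0·-2·6}·(+1)^-2·(+1)^0 = +1.
v=2: v_2(a)=1, v_2(b)=-1; units ≡ 1, 1 (mod 8); ε·ε+αω+βω = 0·0+1·0+-1·0 ≡ 0  ⇒  (a,b)_2 = +1.
v=19: a=19^1·(≡1), b=19^0·(≡17) mod 19; (1|19)=+1, (17|19)=+1; (−1)^{1·0·9}·(+1)^0·(+1)^1 = +1.
v=7: a=7^2·(≡5), b=7^-2·(≡4) mod 7; (5|7)=-1, (4|7)=+1; (−1)^{2·-2·3}·(-1)^-2·(+1)^2 = +1.
v=11: a=11^0·(≡4), b=11^2·(≡4) mod 11; (4|11)=+1, (4|11)=+1; (−1)^{0·2·5}·(+1)^2·(+1)^0 = +1.
v=47: a=47^0·(≡19), b=47^1·(≡26) mod 47; (19|47)=-1, (26|47)=-1; (−1)^{0·1·23}·(-1)^1·(-1)^0 = -1.
(5890, -94 / ℚ) ramifies at {31, 47}: a division algebra.

[31, 47]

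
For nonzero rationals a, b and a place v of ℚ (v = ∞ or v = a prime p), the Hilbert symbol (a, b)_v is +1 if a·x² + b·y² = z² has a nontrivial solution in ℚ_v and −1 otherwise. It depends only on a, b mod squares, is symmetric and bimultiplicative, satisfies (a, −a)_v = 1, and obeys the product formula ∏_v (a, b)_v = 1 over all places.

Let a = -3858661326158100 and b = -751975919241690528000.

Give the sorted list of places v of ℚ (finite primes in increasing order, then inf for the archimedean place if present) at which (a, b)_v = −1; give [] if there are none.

(a, b) ≡ (-520149, -3591505) mod (ℚ^×)²; places V = {2, 3, 5, 7, 11, 17, 29, 31, 47, ∞}.
(a,b)_11: α=2, u≡10; β=2, v≡7 (mod 11); (10|11)=-1, (7|11)=-1; sign (−1)^0·-1^2·-1^2 = +1.
(a,b)_3: α=7, u≡2; β=8, v≡2 (mod 3); (2|3)=-1, (2|3)=-1; sign (−1)^0·-1^8·-1^7 = -1.
(a,b)_17: α=1, u≡5; β=1, v≡11 (mod 17); (5|17)=-1, (11|17)=-1; sign (−1)^0·-1^1·-1^1 = +1.
(a,b)_∞: sgn(-520149)=−, sgn(-3591505)=−, so -1.
(a,b)_31: α=1, u≡26; β=1, v≡23 (mod 31); (26|31)=-1, (23|31)=-1; sign (−1)^1·-1^1·-1^1 = -1.
(a,b)_7: α=1, u≡6; β=2, v≡6 (mod 7); (6|7)=-1, (6|7)=-1; sign (−1)^0·-1^2·-1^1 = -1.
(a,b)_47: α=1, u≡27; β=1, v≡16 (mod 47); (27|47)=+1, (16|47)=+1; sign (−1)^1·+1^1·+1^1 = -1.
(a,b)_5: α=2, u≡1; β=3, v≡1 (mod 5); (1|5)=+1, (1|5)=+1; sign (−1)^0·+1^3·+1^2 = +1.
(a,b)_2: α=2, β=8; u≡3, v≡7 (mod 8); ε(u)ε(v)=1·1, αω(v)=2·0, βω(u)=8·1; sum ≡ 1  ⇒  -1.
(a,b)_29: α=2, u≡5; β=3, v≡18 (mod 29); (5|29)=+1, (18|29)=-1; sign (−1)^0·+1^3·-1^2 = +1.
(-520149, -3591505 / ℚ) ramifies at {2, 3, 7, 31, 47, ∞}: a division algebra.

[2, 3, 7, 31, 47, inf]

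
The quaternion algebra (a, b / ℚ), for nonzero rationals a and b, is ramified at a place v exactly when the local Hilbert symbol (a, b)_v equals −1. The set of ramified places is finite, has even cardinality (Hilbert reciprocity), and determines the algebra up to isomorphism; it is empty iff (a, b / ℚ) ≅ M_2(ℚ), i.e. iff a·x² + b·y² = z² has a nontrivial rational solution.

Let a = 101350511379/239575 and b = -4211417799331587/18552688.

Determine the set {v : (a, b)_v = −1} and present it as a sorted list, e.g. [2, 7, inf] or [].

Mod squares: a ≡ 2093, b ≡ -119301. Check v ∈ {∞, 2, 3, 5, 7, 11, 13, 17, 19, 23, 37}.
v=3: a=3^2·(≡2), b=3^9·(≡1) mod 3; (2|3)=-1, (1|3)=+1; (−1)^{2·9·1}·(-1)^9·(+1)^2 = -1.
v=13: a=13^1·(≡7), b=13^1·(≡4) mod 13; (7|13)=-1, (4|13)=+1; (−1)^{1·1·6}·(-1)^1·(+1)^1 = -1.
v=7: a=7^-1·(≡6), b=7^-1·(≡1) mod 7; (6|7)=-1, (1|7)=+1; (−1)^{-1·-1·3}·(-1)^-1·(+1)^-1 = +1.
v=11: a=11^0·(≡3), b=11^-2·(≡9) mod 11; (3|11)=+1, (9|11)=+1; (−1)^{0·-2·5}·(+1)^-2·(+1)^0 = +1.
v=37: a=37^-2·(≡25), b=37^-2·(≡13) mod 37; (25|37)=+1, (13|37)=-1; (−1)^{-2·-2·18}·(+1)^-2·(-1)^-2 = +1.
v=19: a=19^4·(≡12), b=19^5·(≡15) mod 19; (12|19)=-1, (15|19)=-1; (−1)^{4·5·9}·(-1)^5·(-1)^4 = -1.
v=17: a=17^2·(≡15), b=17^2·(≡11) mod 17; (15|17)=+1, (11|17)=-1; (−1)^{2·2·8}·(+1)^2·(-1)^2 = +1.
v=23: a=23^1·(≡21), b=23^1·(≡15) mod 23; (21|23)=-1, (15|23)=-1; (−1)^{1·1·11}·(-1)^1·(-1)^1 = -1.
v=∞: 2093 > 0 and -119301 < 0  ⇒  (a,b)_∞ = +1.
v=5: a=5^-2·(≡3), b=5^0·(≡1) mod 5; (3|5)=-1, (1|5)=+1; (−1)^{-2·0·2}·(-1)^0·(+1)^-2 = +1.
v=2: v_2(a)=0, v_2(b)=-4; units ≡ 5, 3 (mod 8); ε·ε+αω+βω = 0·1+0·1+-4·1 ≡ 0  ⇒  (a,b)_2 = +1.
Ram(2093, -119301) = {3, 13, 19, 23}; no ℚ_3-point on the conic.

[3, 13, 19, 23]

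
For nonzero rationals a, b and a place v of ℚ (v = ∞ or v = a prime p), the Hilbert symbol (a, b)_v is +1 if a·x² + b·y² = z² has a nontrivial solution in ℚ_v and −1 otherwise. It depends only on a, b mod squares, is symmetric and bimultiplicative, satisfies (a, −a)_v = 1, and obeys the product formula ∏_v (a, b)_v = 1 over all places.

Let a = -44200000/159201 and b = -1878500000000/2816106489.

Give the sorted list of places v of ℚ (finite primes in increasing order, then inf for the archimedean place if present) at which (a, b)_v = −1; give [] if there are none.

[2, 5, 17, inf]

Mod squares: a ≡ -1105, b ≡ -65. Check v ∈ {∞, 2, 3, 5, 7, 13, 17, 19}.
v=∞: -1105 < 0 and -65 < 0  ⇒  (a,b)_∞ = -1.
v=2: v_2(a)=6, v_2(b)=8; units ≡ 7, 7 (mod 8); ε·ε+αω+βω = 1·1+6·0+8·0 ≡ 1  ⇒  (a,b)_2 = -1.
v=19: a=19^-2·(≡1), b=19^-4·(≡17) mod 19; (1|19)=+1, (17|19)=+1; (−1)^{-2·-4·9}·(+1)^-4·(+1)^-2 = +1.
v=17: a=17^1·(≡5), b=17^2·(≡10) mod 17; (5|17)=-1, (10|17)=-1; (−1)^{1·2·8}·(-1)^2·(-1)^1 = -1.
v=5: a=5^5·(≡1), b=5^9·(≡2) mod 5; (1|5)=+1, (2|5)=-1; (−1)^{5·9·2}·(+1)^9·(-1)^5 = -1.
v=7: a=7^-2·(≡2), b=7^-4·(≡5) mod 7; (2|7)=+1, (5|7)=-1; (−1)^{-2·-4·3}·(+1)^-4·(-1)^-2 = +1.
v=3: a=3^-2·(≡2), b=3^-2·(≡1) mod 3; (2|3)=-1, (1|3)=+1; (−1)^{-2·-2·1}·(-1)^-2·(+1)^-2 = +1.
v=13: a=13^1·(≡11), b=13^1·(≡8) mod 13; (11|13)=-1, (8|13)=-1; (−1)^{1·1·6}·(-1)^1·(-1)^1 = +1.
|Ram(-1105, -65)| = 4, even; anisotropic at {2, 5, 17, ∞}.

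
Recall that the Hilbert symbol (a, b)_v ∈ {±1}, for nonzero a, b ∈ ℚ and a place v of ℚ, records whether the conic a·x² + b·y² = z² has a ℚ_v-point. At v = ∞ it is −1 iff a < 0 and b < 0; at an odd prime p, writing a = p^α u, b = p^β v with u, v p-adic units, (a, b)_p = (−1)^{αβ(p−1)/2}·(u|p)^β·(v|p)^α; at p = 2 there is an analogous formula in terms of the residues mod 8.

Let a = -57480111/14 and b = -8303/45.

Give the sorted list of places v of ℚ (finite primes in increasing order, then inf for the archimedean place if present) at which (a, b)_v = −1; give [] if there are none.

[2, 13, 19, inf]

Mod squares: a ≡ -58786, b ≡ -115. Check v ∈ {∞, 2, 3, 5, 7, 13, 17, 19, 23}.
v=2: v_2(a)=-1, v_2(b)=0; units ≡ 7, 5 (mod 8); ε·ε+αω+βω = 1·0+-1·1+0·0 ≡ 1  ⇒  (a,b)_2 = -1.
v=19: a=19^1·(≡14), b=19^2·(≡13) mod 19; (14|19)=-1, (13|19)=-1; (−1)^{1·2·9}·(-1)^2·(-1)^1 = -1.
v=23: a=23^0·(≡16), b=23^1·(≡16) mod 23; (16|23)=+1, (16|23)=+1; (−1)^{0·1·11}·(+1)^1·(+1)^0 = +1.
v=3: a=3^4·(≡2), b=3^-2·(≡2) mod 3; (2|3)=-1, (2|3)=-1; (−1)^{4·-2·1}·(-1)^-2·(-1)^4 = +1.
v=13: a=13^3·(≡6), b=13^0·(≡5) mod 13; (6|13)=-1, (5|13)=-1; (−1)^{3·0·6}·(-1)^0·(-1)^3 = -1.
v=17: a=17^1·(≡12), b=17^0·(≡4) mod 17; (12|17)=-1, (4|17)=+1; (−1)^{1·0·8}·(-1)^0·(+1)^1 = +1.
v=∞: -58786 < 0 and -115 < 0  ⇒  (a,b)_∞ = -1.
v=5: a=5^0·(≡1), b=5^-1·(≡3) mod 5; (1|5)=+1, (3|5)=-1; (−1)^{0·-1·2}·(+1)^-1·(-1)^0 = +1.
v=7: a=7^-1·(≡2), b=7^0·(≡2) mod 7; (2|7)=+1, (2|7)=+1; (−1)^{-1·0·3}·(+1)^0·(+1)^-1 = +1.
(-58786, -115 / ℚ) ramifies at {2, 13, 19, ∞}: a division algebra.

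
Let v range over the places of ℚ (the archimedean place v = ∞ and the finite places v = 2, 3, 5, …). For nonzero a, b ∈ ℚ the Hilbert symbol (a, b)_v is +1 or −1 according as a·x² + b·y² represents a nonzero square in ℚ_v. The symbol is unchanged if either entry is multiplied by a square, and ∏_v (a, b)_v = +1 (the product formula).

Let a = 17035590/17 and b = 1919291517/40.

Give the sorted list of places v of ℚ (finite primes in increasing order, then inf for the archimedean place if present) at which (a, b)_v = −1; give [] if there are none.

(a, b) ≡ (6630, 72930) mod (ℚ^×)²; places V = {2, 3, 5, 11, 13, 17, 19, ∞}.
(a,b)_3: α=1, u≡2; β=7, v≡1 (mod 3); (2|3)=-1, (1|3)=+1; sign (−1)^1·-1^7·+1^1 = +1.
(a,b)_∞: sgn(6630)=+, sgn(72930)=+, so +1.
(a,b)_11: α=2, u≡2; β=1, v≡10 (mod 11); (2|11)=-1, (10|11)=-1; sign (−1)^0·-1^1·-1^2 = -1.
(a,b)_19: α=2, u≡3; β=2, v≡18 (mod 19); (3|19)=-1, (18|19)=-1; sign (−1)^0·-1^2·-1^2 = +1.
(a,b)_13: α=1, u≡1; β=1, v≡7 (mod 13); (1|13)=+1, (7|13)=-1; sign (−1)^0·+1^1·-1^1 = -1.
(a,b)_2: α=1, β=-3; u≡3, v≡1 (mod 8); ε(u)ε(v)=1·0, αω(v)=1·0, βω(u)=-3·1; sum ≡ 1  ⇒  -1.
(a,b)_5: α=1, u≡4; β=-1, v≡4 (mod 5); (4|5)=+1, (4|5)=+1; sign (−1)^0·+1^-1·+1^1 = +1.
(a,b)_17: α=-1, u≡9; β=1, v≡6 (mod 17); (9|17)=+1, (6|17)=-1; sign (−1)^0·+1^1·-1^-1 = -1.
Ram(6630, 72930) = {2, 11, 13, 17}; no ℚ_2-point on the conic.

[2, 11, 13, 17]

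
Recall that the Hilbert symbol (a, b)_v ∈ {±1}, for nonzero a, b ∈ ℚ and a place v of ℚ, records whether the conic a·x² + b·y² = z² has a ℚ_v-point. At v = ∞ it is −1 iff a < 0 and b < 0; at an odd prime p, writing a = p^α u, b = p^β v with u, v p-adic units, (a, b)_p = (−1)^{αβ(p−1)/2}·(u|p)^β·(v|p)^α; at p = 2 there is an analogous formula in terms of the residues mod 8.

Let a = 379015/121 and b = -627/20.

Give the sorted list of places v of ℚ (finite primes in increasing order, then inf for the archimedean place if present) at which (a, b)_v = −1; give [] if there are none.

Mod squares: a ≡ 7735, b ≡ -3135. Check v ∈ {∞, 2, 3, 5, 7, 11, 13, 17, 19}.
v=11: a=11^-2·(≡10), b=11^1·(≡1) mod 11; (10|11)=-1, (1|11)=+1; (−1)^{-2·1·5}·(-1)^1·(+1)^-2 = -1.
v=13: a=13^1·(≡12), b=13^0·(≡7) mod 13; (12|13)=+1, (7|13)=-1; (−1)^{1·0·6}·(+1)^0·(-1)^1 = -1.
v=7: a=7^3·(≡3), b=7^0·(≡4) mod 7; (3|7)=-1, (4|7)=+1; (−1)^{3·0·3}·(-1)^0·(+1)^3 = +1.
v=17: a=17^1·(≡4), b=17^0·(≡12) mod 17; (4|17)=+1, (12|17)=-1; (−1)^{1·0·8}·(+1)^0·(-1)^1 = -1.
v=19: a=19^0·(≡14), b=19^1·(≡5) mod 19; (14|19)=-1, (5|19)=+1; (−1)^{0·1·9}·(-1)^1·(+1)^0 = -1.
v=3: a=3^0·(≡1), b=3^1·(≡2) mod 3; (1|3)=+1, (2|3)=-1; (−1)^{0·1·1}·(+1)^1·(-1)^0 = +1.
v=∞: 7735 > 0 and -3135 < 0  ⇒  (a,b)_∞ = +1.
v=2: v_2(a)=0, v_2(b)=-2; units ≡ 7, 1 (mod 8); ε·ε+αω+βω = 1·0+0·0+-2·0 ≡ 0  ⇒  (a,b)_2 = +1.
v=5: a=5^1·(≡3), b=5^-1·(≡2) mod 5; (3|5)=-1, (2|5)=-1; (−1)^{1·-1·2}·(-1)^-1·(-1)^1 = +1.
(7735, -3135 / ℚ) ramifies at {11, 13, 17, 19}: a division algebra.

[11, 13, 17, 19]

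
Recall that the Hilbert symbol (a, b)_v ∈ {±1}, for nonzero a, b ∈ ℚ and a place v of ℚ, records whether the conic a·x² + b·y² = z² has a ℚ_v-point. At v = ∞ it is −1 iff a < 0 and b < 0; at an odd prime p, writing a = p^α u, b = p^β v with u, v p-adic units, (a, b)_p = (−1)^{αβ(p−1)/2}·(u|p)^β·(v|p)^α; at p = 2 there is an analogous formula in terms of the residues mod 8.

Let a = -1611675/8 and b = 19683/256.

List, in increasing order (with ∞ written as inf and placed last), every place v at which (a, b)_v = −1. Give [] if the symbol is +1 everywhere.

[2, 3, 19, 29]

Mod squares: a ≡ -14326, b ≡ 3. Check v ∈ {∞, 2, 3, 5, 13, 19, 29}.
v=2: v_2(a)=-3, v_2(b)=-8; units ≡ 5, 3 (mod 8); ε·ε+αω+βω = 0·1+-3·1+-8·1 ≡ 1  ⇒  (a,b)_2 = -1.
v=∞: -14326 < 0 and 3 > 0  ⇒  (a,b)_∞ = +1.
v=3: a=3^2·(≡2), b=3^9·(≡1) mod 3; (2|3)=-1, (1|3)=+1; (−1)^{2·9·1}·(-1)^9·(+1)^2 = -1.
v=19: a=19^1·(≡6), b=19^0·(≡2) mod 19; (6|19)=+1, (2|19)=-1; (−1)^{1·0·9}·(+1)^0·(-1)^1 = -1.
v=29: a=29^1·(≡24), b=29^0·(≡19) mod 29; (24|29)=+1, (19|29)=-1; (−1)^{1·0·14}·(+1)^0·(-1)^1 = -1.
v=5: a=5^2·(≡1), b=5^0·(≡3) mod 5; (1|5)=+1, (3|5)=-1; (−1)^{2·0·2}·(+1)^0·(-1)^2 = +1.
v=13: a=13^1·(≡4), b=13^0·(≡3) mod 13; (4|13)=+1, (3|13)=+1; (−1)^{1·0·6}·(+1)^0·(+1)^1 = +1.
Ram(-14326, 3) = {2, 3, 19, 29}; no ℚ_2-point on the conic.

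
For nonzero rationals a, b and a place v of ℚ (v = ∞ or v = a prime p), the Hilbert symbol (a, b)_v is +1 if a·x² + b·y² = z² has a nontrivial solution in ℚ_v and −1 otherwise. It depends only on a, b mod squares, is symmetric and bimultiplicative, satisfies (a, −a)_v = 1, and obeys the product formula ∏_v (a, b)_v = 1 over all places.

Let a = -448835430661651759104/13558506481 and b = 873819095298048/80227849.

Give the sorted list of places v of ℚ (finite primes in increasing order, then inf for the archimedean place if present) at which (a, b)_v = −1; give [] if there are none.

(a, b) ≡ (-82041, 23) mod (ℚ^×)²; places V = {2, 3, 13, 23, 29, 41, 53, ∞}.
(a,b)_41: α=3, u≡33; β=2, v≡16 (mod 41); (33|41)=+1, (16|41)=+1; sign (−1)^0·+1^2·+1^3 = +1.
(a,b)_3: α=11, u≡1; β=8, v≡2 (mod 3); (1|3)=+1, (2|3)=-1; sign (−1)^0·+1^8·-1^11 = -1.
(a,b)_13: α=-6, u≡11; β=-4, v≡3 (mod 13); (11|13)=-1, (3|13)=+1; sign (−1)^0·-1^-4·+1^-6 = +1.
(a,b)_23: α=1, u≡22; β=1, v≡16 (mod 23); (22|23)=-1, (16|23)=+1; sign (−1)^1·-1^1·+1^1 = +1.
(a,b)_29: α=3, u≡4; β=2, v≡22 (mod 29); (4|29)=+1, (22|29)=+1; sign (−1)^0·+1^2·+1^3 = +1.
(a,b)_2: α=16, β=12; u≡7, v≡7 (mod 8); ε(u)ε(v)=1·1, αω(v)=16·0, βω(u)=12·0; sum ≡ 1  ⇒  -1.
(a,b)_∞: sgn(-82041)=−, sgn(23)=+, so +1.
(a,b)_53: α=-2, u≡31; β=-2, v≡30 (mod 53); (31|53)=-1, (30|53)=-1; sign (−1)^0·-1^-2·-1^-2 = +1.
Ram(-82041, 23) = {2, 3}; no ℚ_2-point on the conic.

[2, 3]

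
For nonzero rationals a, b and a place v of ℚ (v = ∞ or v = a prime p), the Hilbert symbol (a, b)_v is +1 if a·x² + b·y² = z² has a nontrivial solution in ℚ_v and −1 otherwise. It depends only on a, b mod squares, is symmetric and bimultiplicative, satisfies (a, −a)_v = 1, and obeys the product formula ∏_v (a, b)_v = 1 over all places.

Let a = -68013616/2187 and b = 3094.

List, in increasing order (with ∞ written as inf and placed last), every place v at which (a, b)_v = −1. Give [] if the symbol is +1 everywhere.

[2, 7, 13, 17]

(a, b) ≡ (-57, 3094) mod (ℚ^×)²; places V = {2, 3, 7, 11, 13, 17, 19, 43, ∞}.
(a,b)_11: α=2, u≡9; β=0, v≡3 (mod 11); (9|11)=+1, (3|11)=+1; sign (−1)^0·+1^0·+1^2 = +1.
(a,b)_3: α=-7, u≡2; β=0, v≡1 (mod 3); (2|3)=-1, (1|3)=+1; sign (−1)^0·-1^0·+1^-7 = +1.
(a,b)_19: α=1, u≡6; β=0, v≡16 (mod 19); (6|19)=+1, (16|19)=+1; sign (−1)^0·+1^0·+1^1 = +1.
(a,b)_17: α=0, u≡14; β=1, v≡12 (mod 17); (14|17)=-1, (12|17)=-1; sign (−1)^0·-1^1·-1^0 = -1.
(a,b)_7: α=0, u≡5; β=1, v≡1 (mod 7); (5|7)=-1, (1|7)=+1; sign (−1)^0·-1^1·+1^0 = -1.
(a,b)_∞: sgn(-57)=−, sgn(3094)=+, so +1.
(a,b)_13: α=0, u≡6; β=1, v≡4 (mod 13); (6|13)=-1, (4|13)=+1; sign (−1)^0·-1^1·+1^0 = -1.
(a,b)_2: α=4, β=1; u≡7, v≡3 (mod 8); ε(u)ε(v)=1·1, αω(v)=4·1, βω(u)=1·0; sum ≡ 1  ⇒  -1.
(a,b)_43: α=2, u≡39; β=0, v≡41 (mod 43); (39|43)=-1, (41|43)=+1; sign (−1)^0·-1^0·+1^2 = +1.
(-57, 3094 / ℚ) ramifies at {2, 7, 13, 17}: a division algebra.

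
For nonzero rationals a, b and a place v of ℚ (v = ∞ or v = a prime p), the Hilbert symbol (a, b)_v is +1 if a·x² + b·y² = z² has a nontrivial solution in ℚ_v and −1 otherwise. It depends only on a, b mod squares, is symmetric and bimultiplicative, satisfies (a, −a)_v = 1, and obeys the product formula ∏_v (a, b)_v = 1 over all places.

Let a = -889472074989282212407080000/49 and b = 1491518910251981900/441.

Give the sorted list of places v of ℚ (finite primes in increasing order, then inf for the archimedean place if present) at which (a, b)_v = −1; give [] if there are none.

[2, 3, 17, 19, 23, 41]

(a, b) ≡ (-690897, 779) mod (ℚ^×)²; places V = {2, 3, 5, 7, 17, 19, 23, 31, 41, ∞}.
(a,b)_31: α=3, u≡19; β=2, v≡8 (mod 31); (19|31)=+1, (8|31)=+1; sign (−1)^0·+1^2·+1^3 = +1.
(a,b)_5: α=4, u≡3; β=2, v≡1 (mod 5); (3|5)=-1, (1|5)=+1; sign (−1)^0·-1^2·+1^4 = +1.
(a,b)_3: α=1, u≡2; β=-2, v≡2 (mod 3); (2|3)=-1, (2|3)=-1; sign (−1)^0·-1^-2·-1^1 = -1.
(a,b)_23: α=3, u≡22; β=2, v≡20 (mod 23); (22|23)=-1, (20|23)=-1; sign (−1)^0·-1^2·-1^3 = -1.
(a,b)_7: α=-2, u≡3; β=-2, v≡1 (mod 7); (3|7)=-1, (1|7)=+1; sign (−1)^0·-1^-2·+1^-2 = +1.
(a,b)_17: α=3, u≡6; β=2, v≡6 (mod 17); (6|17)=-1, (6|17)=-1; sign (−1)^0·-1^2·-1^3 = -1.
(a,b)_41: α=2, u≡26; β=1, v≡12 (mod 41); (26|41)=-1, (12|41)=-1; sign (−1)^0·-1^1·-1^2 = -1.
(a,b)_∞: sgn(-690897)=−, sgn(779)=+, so +1.
(a,b)_2: α=6, β=2; u≡7, v≡3 (mod 8); ε(u)ε(v)=1·1, αω(v)=6·1, βω(u)=2·0; sum ≡ 1  ⇒  -1.
(a,b)_19: α=5, u≡14; β=5, v≡18 (mod 19); (14|19)=-1, (18|19)=-1; sign (−1)^1·-1^5·-1^5 = -1.
|Ram(-690897, 779)| = 6, even; anisotropic at {2, 3, 17, 19, 23, 41}.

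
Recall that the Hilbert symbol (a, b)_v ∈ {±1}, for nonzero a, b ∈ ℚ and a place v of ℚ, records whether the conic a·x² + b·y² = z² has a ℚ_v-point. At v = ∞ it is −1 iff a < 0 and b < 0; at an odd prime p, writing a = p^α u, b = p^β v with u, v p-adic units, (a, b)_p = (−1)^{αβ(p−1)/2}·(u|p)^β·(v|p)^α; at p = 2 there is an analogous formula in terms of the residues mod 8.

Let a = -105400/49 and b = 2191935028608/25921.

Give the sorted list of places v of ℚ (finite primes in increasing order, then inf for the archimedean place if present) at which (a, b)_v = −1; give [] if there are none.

[2, 31]

Mod squares: a ≡ -1054, b ≡ 13702. Check v ∈ {∞, 2, 3, 5, 7, 13, 17, 23, 31}.
v=2: v_2(a)=3, v_2(b)=7; units ≡ 1, 3 (mod 8); ε·ε+αω+βω = 0·1+3·1+7·0 ≡ 1  ⇒  (a,b)_2 = -1.
v=23: a=23^0·(≡3), b=23^-2·(≡15) mod 23; (3|23)=+1, (15|23)=-1; (−1)^{0·-2·11}·(+1)^-2·(-1)^0 = +1.
v=7: a=7^-2·(≡6), b=7^-2·(≡6) mod 7; (6|7)=-1, (6|7)=-1; (−1)^{-2·-2·3}·(-1)^-2·(-1)^-2 = +1.
v=3: a=3^0·(≡2), b=3^2·(≡1) mod 3; (2|3)=-1, (1|3)=+1; (−1)^{0·2·1}·(-1)^2·(+1)^0 = +1.
v=∞: -1054 < 0 and 13702 > 0  ⇒  (a,b)_∞ = +1.
v=5: a=5^2·(≡1), b=5^0·(≡3) mod 5; (1|5)=+1, (3|5)=-1; (−1)^{2·0·2}·(+1)^0·(-1)^2 = +1.
v=17: a=17^1·(≡6), b=17^3·(≡6) mod 17; (6|17)=-1, (6|17)=-1; (−1)^{1·3·8}·(-1)^3·(-1)^1 = +1.
v=31: a=31^1·(≡4), b=31^3·(≡9) mod 31; (4|31)=+1, (9|31)=+1; (−1)^{1·3·15}·(+1)^3·(+1)^1 = -1.
v=13: a=13^0·(≡3), b=13^1·(≡12) mod 13; (3|13)=+1, (12|13)=+1; (−1)^{0·1·6}·(+1)^1·(+1)^0 = +1.
Ram(-1054, 13702) = {2, 31}; no ℚ_2-point on the conic.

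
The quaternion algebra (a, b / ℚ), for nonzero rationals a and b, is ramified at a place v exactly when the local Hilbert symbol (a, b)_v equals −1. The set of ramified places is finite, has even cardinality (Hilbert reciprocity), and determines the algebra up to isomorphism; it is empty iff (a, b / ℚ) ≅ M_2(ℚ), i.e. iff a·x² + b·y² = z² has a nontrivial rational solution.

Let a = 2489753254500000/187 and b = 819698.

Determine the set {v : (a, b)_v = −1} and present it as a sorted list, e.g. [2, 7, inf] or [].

[]

Mod squares: a ≡ 22991795486, b ≡ 819698. Check v ∈ {∞, 2, 3, 5, 11, 17, 19, 23, 29, 37, 47, 53}.
v=53: a=53^1·(≡37), b=53^1·(≡43) mod 53; (37|53)=+1, (43|53)=+1; (−1)^{1·1·26}·(+1)^1·(+1)^1 = +1.
v=5: a=5^6·(≡4), b=5^0·(≡3) mod 5; (4|5)=+1, (3|5)=-1; (−1)^{6·0·2}·(+1)^0·(-1)^6 = +1.
v=3: a=3^4·(≡2), b=3^0·(≡2) mod 3; (2|3)=-1, (2|3)=-1; (−1)^{4·0·1}·(-1)^0·(-1)^4 = +1.
v=19: a=19^0·(≡5), b=19^1·(≡12) mod 19; (5|19)=+1, (12|19)=-1; (−1)^{0·1·9}·(+1)^1·(-1)^0 = +1.
v=47: a=47^1·(≡44), b=47^0·(≡18) mod 47; (44|47)=-1, (18|47)=+1; (−1)^{1·0·23}·(-1)^0·(+1)^1 = +1.
v=11: a=11^-1·(≡10), b=11^1·(≡4) mod 11; (10|11)=-1, (4|11)=+1; (−1)^{-1·1·5}·(-1)^1·(+1)^-1 = +1.
v=2: v_2(a)=5, v_2(b)=1; units ≡ 7, 1 (mod 8); ε·ε+αω+βω = 1·0+5·0+1·0 ≡ 0  ⇒  (a,b)_2 = +1.
v=∞: 22991795486 > 0 and 819698 > 0  ⇒  (a,b)_∞ = +1.
v=17: a=17^-1·(≡1), b=17^0·(≡9) mod 17; (1|17)=+1, (9|17)=+1; (−1)^{-1·0·8}·(+1)^0·(+1)^-1 = +1.
v=23: a=23^1·(≡18), b=23^0·(≡1) mod 23; (18|23)=+1, (1|23)=+1; (−1)^{1·0·11}·(+1)^0·(+1)^1 = +1.
v=37: a=37^1·(≡21), b=37^1·(≡28) mod 37; (21|37)=+1, (28|37)=+1; (−1)^{1·1·18}·(+1)^1·(+1)^1 = +1.
v=29: a=29^1·(≡14), b=29^0·(≡13) mod 29; (14|29)=-1, (13|29)=+1; (−1)^{1·0·14}·(-1)^0·(+1)^1 = +1.
Ram(a, b) = ∅: the form 22991795486·x² + 819698·y² − z² is isotropic over every ℚ_v, so by Hasse–Minkowski it is isotropic over ℚ.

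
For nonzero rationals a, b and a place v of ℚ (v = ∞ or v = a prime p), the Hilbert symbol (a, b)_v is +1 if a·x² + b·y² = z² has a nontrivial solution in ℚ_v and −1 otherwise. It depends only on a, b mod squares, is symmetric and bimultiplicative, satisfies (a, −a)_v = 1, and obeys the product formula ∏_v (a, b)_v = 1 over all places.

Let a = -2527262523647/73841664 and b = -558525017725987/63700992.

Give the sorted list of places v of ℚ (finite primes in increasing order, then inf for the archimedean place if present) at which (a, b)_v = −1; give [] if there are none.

[2, inf]

Mod squares: a ≡ -897, b ≡ -15249. Check v ∈ {∞, 2, 3, 13, 17, 23, 31, 37, 43}.
v=∞: -897 < 0 and -15249 < 0  ⇒  (a,b)_∞ = -1.
v=2: v_2(a)=-10, v_2(b)=-18; units ≡ 7, 7 (mod 8); ε·ε+αω+βω = 1·1+-10·0+-18·0 ≡ 1  ⇒  (a,b)_2 = -1.
v=37: a=37^2·(≡30), b=37^2·(≡29) mod 37; (30|37)=+1, (29|37)=-1; (−1)^{2·2·18}·(+1)^2·(-1)^2 = +1.
v=3: a=3^-1·(≡1), b=3^-5·(≡2) mod 3; (1|3)=+1, (2|3)=-1; (−1)^{-1·-5·1}·(+1)^-5·(-1)^-1 = +1.
v=13: a=13^-1·(≡4), b=13^1·(≡9) mod 13; (4|13)=+1, (9|13)=+1; (−1)^{-1·1·6}·(+1)^1·(+1)^-1 = +1.
v=17: a=17^4·(≡15), b=17^5·(≡2) mod 17; (15|17)=+1, (2|17)=+1; (−1)^{4·5·8}·(+1)^5·(+1)^4 = +1.
v=43: a=43^-2·(≡10), b=43^0·(≡35) mod 43; (10|43)=+1, (35|43)=+1; (−1)^{-2·0·21}·(+1)^0·(+1)^-2 = +1.
v=31: a=31^2·(≡25), b=31^2·(≡3) mod 31; (25|31)=+1, (3|31)=-1; (−1)^{2·2·15}·(+1)^2·(-1)^2 = +1.
v=23: a=23^1·(≡22), b=23^1·(≡12) mod 23; (22|23)=-1, (12|23)=+1; (−1)^{1·1·11}·(-1)^1·(+1)^1 = +1.
Ram(-897, -15249) = {2, ∞}; no ℚ_2-point on the conic.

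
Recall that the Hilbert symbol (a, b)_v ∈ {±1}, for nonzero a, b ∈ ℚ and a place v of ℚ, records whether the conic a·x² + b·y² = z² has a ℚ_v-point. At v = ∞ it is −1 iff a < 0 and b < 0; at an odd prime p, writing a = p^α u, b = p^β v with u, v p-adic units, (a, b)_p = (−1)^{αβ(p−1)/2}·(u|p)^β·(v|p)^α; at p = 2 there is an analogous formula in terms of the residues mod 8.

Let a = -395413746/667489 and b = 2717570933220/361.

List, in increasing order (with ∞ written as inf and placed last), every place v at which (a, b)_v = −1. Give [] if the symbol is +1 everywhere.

[3, 7]

Mod squares: a ≡ -546, b ≡ 2145. Check v ∈ {∞, 2, 3, 5, 7, 11, 13, 19, 23, 37, 43}.
v=∞: -546 < 0 and 2145 > 0  ⇒  (a,b)_∞ = +1.
v=5: a=5^0·(≡1), b=5^1·(≡4) mod 5; (1|5)=+1, (4|5)=+1; (−1)^{0·1·2}·(+1)^1·(+1)^0 = +1.
v=13: a=13^1·(≡12), b=13^3·(≡3) mod 13; (12|13)=+1, (3|13)=+1; (−1)^{1·3·6}·(+1)^3·(+1)^1 = +1.
v=3: a=3^1·(≡1), b=3^1·(≡1) mod 3; (1|3)=+1, (1|3)=+1; (−1)^{1·1·1}·(+1)^1·(+1)^1 = -1.
v=43: a=43^-2·(≡24), b=43^0·(≡6) mod 43; (24|43)=+1, (6|43)=+1; (−1)^{-2·0·21}·(+1)^0·(+1)^-2 = +1.
v=19: a=19^-2·(≡7), b=19^-2·(≡16) mod 19; (7|19)=+1, (16|19)=+1; (−1)^{-2·-2·9}·(+1)^-2·(+1)^-2 = +1.
v=23: a=23^2·(≡12), b=23^0·(≡3) mod 23; (12|23)=+1, (3|23)=+1; (−1)^{2·0·11}·(+1)^0·(+1)^2 = +1.
v=11: a=11^0·(≡1), b=11^1·(≡6) mod 11; (1|11)=+1, (6|11)=-1; (−1)^{0·1·5}·(+1)^1·(-1)^0 = +1.
v=2: v_2(a)=1, v_2(b)=2; units ≡ 7, 1 (mod 8); ε·ε+αω+βω = 1·0+1·0+2·0 ≡ 0  ⇒  (a,b)_2 = +1.
v=7: a=7^1·(≡3), b=7^0·(≡6) mod 7; (3|7)=-1, (6|7)=-1; (−1)^{1·0·3}·(-1)^0·(-1)^1 = -1.
v=37: a=37^2·(≡11), b=37^4·(≡34) mod 37; (11|37)=+1, (34|37)=+1; (−1)^{2·4·18}·(+1)^4·(+1)^2 = +1.
Ram(-546, 2145) = {3, 7}; no ℚ_3-point on the conic.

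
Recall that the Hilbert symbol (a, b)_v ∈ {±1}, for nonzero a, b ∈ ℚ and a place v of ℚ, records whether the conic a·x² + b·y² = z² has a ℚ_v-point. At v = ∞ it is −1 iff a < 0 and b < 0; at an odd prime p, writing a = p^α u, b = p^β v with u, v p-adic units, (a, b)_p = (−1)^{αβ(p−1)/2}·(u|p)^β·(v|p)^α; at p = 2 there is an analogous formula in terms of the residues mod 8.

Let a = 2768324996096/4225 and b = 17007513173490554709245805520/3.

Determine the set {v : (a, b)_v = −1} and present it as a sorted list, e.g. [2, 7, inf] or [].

(a, b) ≡ (22342499, 13149615) mod (ℚ^×)²; places V = {2, 3, 5, 11, 13, 17, 19, 23, 29, 37, 41, 43, ∞}.
(a,b)_43: α=1, u≡38; β=3, v≡33 (mod 43); (38|43)=+1, (33|43)=-1; sign (−1)^1·+1^3·-1^1 = +1.
(a,b)_2: α=10, β=4; u≡3, v≡7 (mod 8); ε(u)ε(v)=1·1, αω(v)=10·0, βω(u)=4·1; sum ≡ 1  ⇒  -1.
(a,b)_29: α=1, u≡2; β=3, v≡16 (mod 29); (2|29)=-1, (16|29)=+1; sign (−1)^0·-1^3·+1^1 = -1.
(a,b)_5: α=-2, u≡4; β=1, v≡3 (mod 5); (4|5)=+1, (3|5)=-1; sign (−1)^0·+1^1·-1^-2 = +1.
(a,b)_3: α=0, u≡2; β=-1, v≡1 (mod 3); (2|3)=-1, (1|3)=+1; sign (−1)^0·-1^-1·+1^0 = -1.
(a,b)_17: α=0, u≡6; β=2, v≡2 (mod 17); (6|17)=-1, (2|17)=+1; sign (−1)^0·-1^2·+1^0 = +1.
(a,b)_∞: sgn(22342499)=+, sgn(13149615)=+, so +1.
(a,b)_41: α=1, u≡8; β=4, v≡29 (mod 41); (8|41)=+1, (29|41)=-1; sign (−1)^0·+1^4·-1^1 = -1.
(a,b)_11: α=2, u≡3; β=0, v≡7 (mod 11); (3|11)=+1, (7|11)=-1; sign (−1)^0·+1^0·-1^2 = +1.
(a,b)_23: α=1, u≡13; β=2, v≡13 (mod 23); (13|23)=+1, (13|23)=+1; sign (−1)^0·+1^2·+1^1 = +1.
(a,b)_19: α=1, u≡16; β=3, v≡15 (mod 19); (16|19)=+1, (15|19)=-1; sign (−1)^1·+1^3·-1^1 = +1.
(a,b)_37: α=0, u≡11; β=1, v≡30 (mod 37); (11|37)=+1, (30|37)=+1; sign (−1)^0·+1^1·+1^0 = +1.
(a,b)_13: α=-2, u≡3; β=0, v≡6 (mod 13); (3|13)=+1, (6|13)=-1; sign (−1)^0·+1^0·-1^-2 = +1.
|Ram(22342499, 13149615)| = 4, even; anisotropic at {2, 3, 29, 41}.

[2, 3, 29, 41]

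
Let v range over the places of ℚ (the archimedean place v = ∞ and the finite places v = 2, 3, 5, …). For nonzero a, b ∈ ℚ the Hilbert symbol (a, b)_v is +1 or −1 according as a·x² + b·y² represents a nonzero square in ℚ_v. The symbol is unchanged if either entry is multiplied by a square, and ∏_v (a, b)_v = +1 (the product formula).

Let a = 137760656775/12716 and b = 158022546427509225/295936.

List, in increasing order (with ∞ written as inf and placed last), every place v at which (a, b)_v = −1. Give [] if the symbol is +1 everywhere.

(a, b) ≡ (1749, 50721) mod (ℚ^×)²; places V = {2, 3, 5, 7, 11, 17, 29, 37, 47, 53, ∞}.
(a,b)_37: α=0, u≡28; β=2, v≡32 (mod 37); (28|37)=+1, (32|37)=-1; sign (−1)^0·+1^2·-1^0 = +1.
(a,b)_53: α=1, u≡18; β=1, v≡19 (mod 53); (18|53)=-1, (19|53)=-1; sign (−1)^0·-1^1·-1^1 = +1.
(a,b)_2: α=-2, β=-10; u≡5, v≡1 (mod 8); ε(u)ε(v)=0·0, αω(v)=-2·0, βω(u)=-10·1; sum ≡ 0  ⇒  +1.
(a,b)_∞: sgn(1749)=+, sgn(50721)=+, so +1.
(a,b)_3: α=1, u≡1; β=1, v≡2 (mod 3); (1|3)=+1, (2|3)=-1; sign (−1)^1·+1^1·-1^1 = +1.
(a,b)_5: α=2, u≡1; β=2, v≡4 (mod 5); (1|5)=+1, (4|5)=+1; sign (−1)^0·+1^2·+1^2 = +1.
(a,b)_17: α=-2, u≡1; β=-2, v≡7 (mod 17); (1|17)=+1, (7|17)=-1; sign (−1)^0·+1^-2·-1^-2 = +1.
(a,b)_47: α=0, u≡23; β=2, v≡17 (mod 47); (23|47)=-1, (17|47)=+1; sign (−1)^0·-1^2·+1^0 = +1.
(a,b)_7: α=2, u≡5; β=2, v≡5 (mod 7); (5|7)=-1, (5|7)=-1; sign (−1)^0·-1^2·-1^2 = +1.
(a,b)_29: α=4, u≡7; β=3, v≡22 (mod 29); (7|29)=+1, (22|29)=+1; sign (−1)^0·+1^3·+1^4 = +1.
(a,b)_11: α=-1, u≡5; β=1, v≡6 (mod 11); (5|11)=+1, (6|11)=-1; sign (−1)^1·+1^1·-1^-1 = +1.
Every local symbol is +1, so the conic 1749·x² + 50721·y² = z² has ℚ_v-points for all v and hence a ℚ-point; (a, b / ℚ) ≅ M_2(ℚ).

[]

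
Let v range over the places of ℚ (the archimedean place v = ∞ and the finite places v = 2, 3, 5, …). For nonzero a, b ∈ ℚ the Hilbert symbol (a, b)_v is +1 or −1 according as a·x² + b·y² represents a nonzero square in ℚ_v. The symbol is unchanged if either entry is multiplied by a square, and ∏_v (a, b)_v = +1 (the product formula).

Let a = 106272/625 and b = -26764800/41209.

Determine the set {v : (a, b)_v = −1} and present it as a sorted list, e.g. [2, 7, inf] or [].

(a, b) ≡ (82, -4182) mod (ℚ^×)²; places V = {2, 3, 5, 7, 17, 29, 41, ∞}.
(a,b)_29: α=0, u≡1; β=-2, v≡23 (mod 29); (1|29)=+1, (23|29)=+1; sign (−1)^0·+1^-2·+1^0 = +1.
(a,b)_41: α=1, u≡5; β=1, v≡21 (mod 41); (5|41)=+1, (21|41)=+1; sign (−1)^0·+1^1·+1^1 = +1.
(a,b)_7: α=0, u≡6; β=-2, v≡1 (mod 7); (6|7)=-1, (1|7)=+1; sign (−1)^0·-1^-2·+1^0 = +1.
(a,b)_5: α=-4, u≡2; β=2, v≡2 (mod 5); (2|5)=-1, (2|5)=-1; sign (−1)^0·-1^2·-1^-4 = +1.
(a,b)_2: α=5, β=9; u≡1, v≡5 (mod 8); ε(u)ε(v)=0·0, αω(v)=5·1, βω(u)=9·0; sum ≡ 1  ⇒  -1.
(a,b)_3: α=4, u≡1; β=1, v≡1 (mod 3); (1|3)=+1, (1|3)=+1; sign (−1)^0·+1^1·+1^4 = +1.
(a,b)_17: α=0, u≡3; β=1, v≡4 (mod 17); (3|17)=-1, (4|17)=+1; sign (−1)^0·-1^1·+1^0 = -1.
(a,b)_∞: sgn(82)=+, sgn(-4182)=−, so +1.
(82, -4182 / ℚ) ramifies at {2, 17}: a division algebra.

[2, 17]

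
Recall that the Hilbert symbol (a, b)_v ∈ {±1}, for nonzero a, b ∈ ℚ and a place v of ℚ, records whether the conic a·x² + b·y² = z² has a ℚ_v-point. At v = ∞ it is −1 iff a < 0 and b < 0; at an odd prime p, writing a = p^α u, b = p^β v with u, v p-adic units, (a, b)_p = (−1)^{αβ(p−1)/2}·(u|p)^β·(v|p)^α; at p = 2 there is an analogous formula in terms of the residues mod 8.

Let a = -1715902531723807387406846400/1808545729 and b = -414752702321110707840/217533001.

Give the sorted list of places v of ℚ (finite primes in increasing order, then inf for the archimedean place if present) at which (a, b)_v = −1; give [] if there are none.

Mod squares: a ≡ -39, b ≡ -5610. Check v ∈ {∞, 2, 3, 5, 7, 11, 13, 17, 23, 31, 41, 43}.
v=23: a=23^-2·(≡20), b=23^0·(≡4) mod 23; (20|23)=-1, (4|23)=+1; (−1)^{-2·0·11}·(-1)^0·(+1)^-2 = +1.
v=11: a=11^4·(≡5), b=11^5·(≡6) mod 11; (5|11)=+1, (6|11)=-1; (−1)^{4·5·5}·(+1)^5·(-1)^4 = +1.
v=17: a=17^4·(≡12), b=17^3·(≡12) mod 17; (12|17)=-1, (12|17)=-1; (−1)^{4·3·8}·(-1)^3·(-1)^4 = -1.
v=2: v_2(a)=6, v_2(b)=7; units ≡ 1, 3 (mod 8); ε·ε+αω+βω = 0·1+6·1+7·0 ≡ 0  ⇒  (a,b)_2 = +1.
v=3: a=3^1·(≡2), b=3^1·(≡2) mod 3; (2|3)=-1, (2|3)=-1; (−1)^{1·1·1}·(-1)^1·(-1)^1 = -1.
v=13: a=13^3·(≡4), b=13^2·(≡6) mod 13; (4|13)=+1, (6|13)=-1; (−1)^{3·2·6}·(+1)^2·(-1)^3 = -1.
v=41: a=41^4·(≡9), b=41^2·(≡14) mod 41; (9|41)=+1, (14|41)=-1; (−1)^{4·2·20}·(+1)^2·(-1)^4 = +1.
v=5: a=5^2·(≡1), b=5^1·(≡2) mod 5; (1|5)=+1, (2|5)=-1; (−1)^{2·1·2}·(+1)^1·(-1)^2 = +1.
v=43: a=43^-4·(≡35), b=43^-2·(≡36) mod 43; (35|43)=+1, (36|43)=+1; (−1)^{-4·-2·21}·(+1)^-2·(+1)^-4 = +1.
v=7: a=7^2·(≡5), b=7^-6·(≡1) mod 7; (5|7)=-1, (1|7)=+1; (−1)^{2·-6·3}·(-1)^-6·(+1)^2 = +1.
v=31: a=31^2·(≡26), b=31^2·(≡19) mod 31; (26|31)=-1, (19|31)=+1; (−1)^{2·2·15}·(-1)^2·(+1)^2 = +1.
v=∞: -39 < 0 and -5610 < 0  ⇒  (a,b)_∞ = -1.
Ram(-39, -5610) = {3, 13, 17, ∞}; no ℚ_3-point on the conic.

[3, 13, 17, inf]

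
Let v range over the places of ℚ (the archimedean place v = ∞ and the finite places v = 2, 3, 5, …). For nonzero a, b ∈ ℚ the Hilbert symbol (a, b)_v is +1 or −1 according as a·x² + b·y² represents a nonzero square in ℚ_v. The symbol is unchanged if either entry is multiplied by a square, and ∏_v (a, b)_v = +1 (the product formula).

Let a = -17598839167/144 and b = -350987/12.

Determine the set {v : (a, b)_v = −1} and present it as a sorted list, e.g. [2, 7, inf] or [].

(a, b) ≡ (-7, -21489) mod (ℚ^×)²; places V = {2, 3, 7, 13, 19, 29, ∞}.
(a,b)_3: α=-2, u≡2; β=-1, v≡1 (mod 3); (2|3)=-1, (1|3)=+1; sign (−1)^0·-1^-1·+1^-2 = -1.
(a,b)_19: α=2, u≡13; β=1, v≡17 (mod 19); (13|19)=-1, (17|19)=+1; sign (−1)^0·-1^1·+1^2 = -1.
(a,b)_7: α=3, u≡6; β=2, v≡1 (mod 7); (6|7)=-1, (1|7)=+1; sign (−1)^0·-1^2·+1^3 = +1.
(a,b)_29: α=2, u≡6; β=1, v≡4 (mod 29); (6|29)=+1, (4|29)=+1; sign (−1)^0·+1^1·+1^2 = +1.
(a,b)_13: α=2, u≡5; β=1, v≡11 (mod 13); (5|13)=-1, (11|13)=-1; sign (−1)^0·-1^1·-1^2 = -1.
(a,b)_∞: sgn(-7)=−, sgn(-21489)=−, so -1.
(a,b)_2: α=-4, β=-2; u≡1, v≡7 (mod 8); ε(u)ε(v)=0·1, αω(v)=-4·0, βω(u)=-2·0; sum ≡ 0  ⇒  +1.
Ram(-7, -21489) = {3, 13, 19, ∞}; no ℚ_3-point on the conic.

[3, 13, 19, inf]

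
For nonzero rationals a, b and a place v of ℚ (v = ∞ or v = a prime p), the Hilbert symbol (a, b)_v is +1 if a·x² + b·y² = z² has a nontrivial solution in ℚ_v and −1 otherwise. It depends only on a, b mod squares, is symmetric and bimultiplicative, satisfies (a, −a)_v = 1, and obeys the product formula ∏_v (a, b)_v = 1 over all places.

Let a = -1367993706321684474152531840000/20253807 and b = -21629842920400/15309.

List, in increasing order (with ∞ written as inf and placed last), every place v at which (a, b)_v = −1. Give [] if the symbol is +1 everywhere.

(a, b) ≡ (-5117, -9384849201) mod (ℚ^×)²; places V = {2, 3, 5, 7, 11, 13, 17, 31, 37, 41, 43, ∞}.
(a,b)_5: α=4, u≡3; β=2, v≡1 (mod 5); (3|5)=-1, (1|5)=+1; sign (−1)^0·-1^2·+1^4 = +1.
(a,b)_37: α=2, u≡11; β=1, v≡27 (mod 37); (11|37)=+1, (27|37)=+1; sign (−1)^0·+1^1·+1^2 = +1.
(a,b)_43: α=3, u≡17; β=1, v≡14 (mod 43); (17|43)=+1, (14|43)=+1; sign (−1)^1·+1^1·+1^3 = -1.
(a,b)_17: α=3, u≡3; β=1, v≡3 (mod 17); (3|17)=-1, (3|17)=-1; sign (−1)^0·-1^1·-1^3 = +1.
(a,b)_3: α=-10, u≡1; β=-7, v≡2 (mod 3); (1|3)=+1, (2|3)=-1; sign (−1)^0·+1^-7·-1^-10 = +1.
(a,b)_11: α=4, u≡9; β=2, v≡1 (mod 11); (9|11)=+1, (1|11)=+1; sign (−1)^0·+1^2·+1^4 = +1.
(a,b)_41: α=2, u≡37; β=1, v≡40 (mod 41); (37|41)=+1, (40|41)=+1; sign (−1)^0·+1^1·+1^2 = +1.
(a,b)_13: α=2, u≡6; β=1, v≡1 (mod 13); (6|13)=-1, (1|13)=+1; sign (−1)^0·-1^1·+1^2 = -1.
(a,b)_31: α=2, u≡3; β=1, v≡7 (mod 31); (3|31)=-1, (7|31)=+1; sign (−1)^0·-1^1·+1^2 = -1.
(a,b)_∞: sgn(-5117)=−, sgn(-9384849201)=−, so -1.
(a,b)_7: α=-3, u≡4; β=-1, v≡2 (mod 7); (4|7)=+1, (2|7)=+1; sign (−1)^1·+1^-1·+1^-3 = -1.
(a,b)_2: α=10, β=4; u≡3, v≡7 (mod 8); ε(u)ε(v)=1·1, αω(v)=10·0, βω(u)=4·1; sum ≡ 1  ⇒  -1.
Ram(-5117, -9384849201) = {2, 7, 13, 31, 43, ∞}; no ℚ_2-point on the conic.

[2, 7, 13, 31, 43, inf]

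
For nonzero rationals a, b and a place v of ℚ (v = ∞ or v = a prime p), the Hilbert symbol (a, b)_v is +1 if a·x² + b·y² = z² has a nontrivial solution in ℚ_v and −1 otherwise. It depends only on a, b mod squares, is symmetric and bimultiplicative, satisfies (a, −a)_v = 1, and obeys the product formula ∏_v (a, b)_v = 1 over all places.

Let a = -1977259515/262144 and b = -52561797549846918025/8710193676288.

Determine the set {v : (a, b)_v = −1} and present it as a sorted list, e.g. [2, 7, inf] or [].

(a, b) ≡ (-823515, -3) mod (ℚ^×)²; places V = {2, 3, 5, 7, 11, 13, 23, 31, ∞}.
(a,b)_23: α=1, u≡13; β=2, v≡17 (mod 23); (13|23)=+1, (17|23)=-1; sign (−1)^0·+1^2·-1^1 = -1.
(a,b)_13: α=0, u≡10; β=-2, v≡12 (mod 13); (10|13)=+1, (12|13)=+1; sign (−1)^0·+1^-2·+1^0 = +1.
(a,b)_7: α=5, u≡4; β=10, v≡2 (mod 7); (4|7)=+1, (2|7)=+1; sign (−1)^0·+1^10·+1^5 = +1.
(a,b)_31: α=1, u≡19; β=2, v≡9 (mod 31); (19|31)=+1, (9|31)=+1; sign (−1)^0·+1^2·+1^1 = +1.
(a,b)_2: α=-18, β=-34; u≡5, v≡5 (mod 8); ε(u)ε(v)=0·0, αω(v)=-18·1, βω(u)=-34·1; sum ≡ 0  ⇒  +1.
(a,b)_5: α=1, u≡3; β=2, v≡3 (mod 5); (3|5)=-1, (3|5)=-1; sign (−1)^0·-1^2·-1^1 = -1.
(a,b)_∞: sgn(-823515)=−, sgn(-3)=−, so -1.
(a,b)_3: α=1, u≡1; β=-1, v≡2 (mod 3); (1|3)=+1, (2|3)=-1; sign (−1)^1·+1^-1·-1^1 = +1.
(a,b)_11: α=1, u≡1; β=4, v≡2 (mod 11); (1|11)=+1, (2|11)=-1; sign (−1)^0·+1^4·-1^1 = -1.
Ram(-823515, -3) = {5, 11, 23, ∞}; no ℚ_5-point on the conic.

[5, 11, 23, inf]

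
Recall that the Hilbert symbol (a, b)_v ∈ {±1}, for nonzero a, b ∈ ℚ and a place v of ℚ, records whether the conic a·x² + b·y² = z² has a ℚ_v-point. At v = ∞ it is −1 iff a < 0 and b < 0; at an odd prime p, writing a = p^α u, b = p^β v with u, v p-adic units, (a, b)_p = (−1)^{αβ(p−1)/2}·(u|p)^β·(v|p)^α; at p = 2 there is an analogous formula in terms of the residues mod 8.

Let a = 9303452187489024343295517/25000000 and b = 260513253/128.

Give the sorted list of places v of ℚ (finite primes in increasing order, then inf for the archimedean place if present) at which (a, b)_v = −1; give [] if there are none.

Mod squares: a ≡ 357, b ≡ 14586. Check v ∈ {∞, 2, 3, 5, 7, 11, 13, 17}.
v=2: v_2(a)=-6, v_2(b)=-7; units ≡ 5, 5 (mod 8); ε·ε+αω+βω = 0·0+-6·1+-7·1 ≡ 1  ⇒  (a,b)_2 = -1.
v=13: a=13^6·(≡8), b=13^1·(≡3) mod 13; (8|13)=-1, (3|13)=+1; (−1)^{6·1·6}·(-1)^1·(+1)^6 = -1.
v=∞: 357 > 0 and 14586 > 0  ⇒  (a,b)_∞ = +1.
v=5: a=5^-8·(≡3), b=5^0·(≡1) mod 5; (3|5)=-1, (1|5)=+1; (−1)^{-8·0·2}·(-1)^0·(+1)^-8 = +1.
v=3: a=3^13·(≡2), b=3^7·(≡2) mod 3; (2|3)=-1, (2|3)=-1; (−1)^{13·7·1}·(-1)^7·(-1)^13 = -1.
v=11: a=11^4·(≡5), b=11^1·(≡8) mod 11; (5|11)=+1, (8|11)=-1; (−1)^{4·1·5}·(+1)^1·(-1)^4 = +1.
v=7: a=7^5·(≡4), b=7^2·(≡3) mod 7; (4|7)=+1, (3|7)=-1; (−1)^{5·2·3}·(+1)^2·(-1)^5 = -1.
v=17: a=17^3·(≡4), b=17^1·(≡15) mod 17; (4|17)=+1, (15|17)=+1; (−1)^{3·1·8}·(+1)^1·(+1)^3 = +1.
|Ram(357, 14586)| = 4, even; anisotropic at {2, 3, 7, 13}.

[2, 3, 7, 13]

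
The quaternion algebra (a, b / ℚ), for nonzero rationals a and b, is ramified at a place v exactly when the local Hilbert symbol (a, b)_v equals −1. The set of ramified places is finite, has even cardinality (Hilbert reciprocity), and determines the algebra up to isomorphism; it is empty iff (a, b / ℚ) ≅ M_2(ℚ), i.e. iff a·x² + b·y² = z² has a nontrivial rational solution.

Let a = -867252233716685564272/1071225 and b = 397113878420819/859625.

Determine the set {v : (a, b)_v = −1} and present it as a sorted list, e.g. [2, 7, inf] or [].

[5, 13, 17, 31]

Mod squares: a ≡ -7, b ≡ 1267435. Check v ∈ {∞, 2, 3, 5, 7, 13, 17, 19, 23, 29, 31, 37}.
v=5: a=5^-2·(≡2), b=5^-3·(≡2) mod 5; (2|5)=-1, (2|5)=-1; (−1)^{-2·-3·2}·(-1)^-3·(-1)^-2 = -1.
v=29: a=29^2·(≡20), b=29^2·(≡3) mod 29; (20|29)=+1, (3|29)=-1; (−1)^{2·2·14}·(+1)^2·(-1)^2 = +1.
v=∞: -7 < 0 and 1267435 > 0  ⇒  (a,b)_∞ = +1.
v=13: a=13^0·(≡5), b=13^-1·(≡2) mod 13; (5|13)=-1, (2|13)=-1; (−1)^{0·-1·6}·(-1)^-1·(-1)^0 = -1.
v=19: a=19^2·(≡18), b=19^2·(≡13) mod 19; (18|19)=-1, (13|19)=-1; (−1)^{2·2·9}·(-1)^2·(-1)^2 = +1.
v=17: a=17^2·(≡3), b=17^1·(≡11) mod 17; (3|17)=-1, (11|17)=-1; (−1)^{2·1·8}·(-1)^1·(-1)^2 = -1.
v=7: a=7^3·(≡6), b=7^2·(≡2) mod 7; (6|7)=-1, (2|7)=+1; (−1)^{3·2·3}·(-1)^2·(+1)^3 = +1.
v=2: v_2(a)=4, v_2(b)=0; units ≡ 1, 3 (mod 8); ε·ε+αω+βω = 0·1+4·1+0·0 ≡ 0  ⇒  (a,b)_2 = +1.
v=37: a=37^4·(≡25), b=37^3·(≡25) mod 37; (25|37)=+1, (25|37)=+1; (−1)^{4·3·18}·(+1)^3·(+1)^4 = +1.
v=31: a=31^2·(≡23), b=31^1·(≡29) mod 31; (23|31)=-1, (29|31)=-1; (−1)^{2·1·15}·(-1)^1·(-1)^2 = -1.
v=3: a=3^-4·(≡2), b=3^0·(≡1) mod 3; (2|3)=-1, (1|3)=+1; (−1)^{-4·0·1}·(-1)^0·(+1)^-4 = +1.
v=23: a=23^-2·(≡9), b=23^-2·(≡11) mod 23; (9|23)=+1, (11|23)=-1; (−1)^{-2·-2·11}·(+1)^-2·(-1)^-2 = +1.
(-7, 1267435 / ℚ) ramifies at {5, 13, 17, 31}: a division algebra.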